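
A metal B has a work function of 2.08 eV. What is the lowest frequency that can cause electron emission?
5.0294e+14 Hz

The threshold frequency is when the photon energy equals the work function:
hf₀ = φ

Solving for f₀:
f₀ = φ/h = (2.08 eV × 1.602×10⁻¹⁹ J/eV) / (6.626×10⁻³⁴ J·s)
f₀ = 5.0294e+14 Hz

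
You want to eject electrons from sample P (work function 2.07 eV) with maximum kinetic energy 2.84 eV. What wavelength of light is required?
252.51 nm

From Einstein's equation: KE_max = hc/λ - φ

Rearranging for λ:
hc/λ = KE_max + φ
λ = hc/(KE_max + φ)

Required photon energy:
E_photon = KE_max + φ = 2.84 + 2.07 = 4.91 eV

Required wavelength:
λ = hc/E_photon = (6.626×10⁻³⁴)(3×10⁸) / (4.91 × 1.602×10⁻¹⁹)
λ = 252.51 nm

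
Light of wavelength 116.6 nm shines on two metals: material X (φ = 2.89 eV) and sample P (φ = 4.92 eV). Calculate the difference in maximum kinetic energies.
2.0300 eV

Using KE_max = hc/λ - φ for each metal:

Photon energy: E = hc/λ = 10.6333 eV

For material X (φ₁ = 2.89 eV):
KE₁ = E - φ₁ = 10.6333 - 2.89 = 7.7433 eV

For sample P (φ₂ = 4.92 eV):
KE₂ = E - φ₂ = 10.6333 - 4.92 = 5.7133 eV

Difference:
ΔKE = KE₁ - KE₂ = 7.7433 - 5.7133 = 2.0300 eV

Note: The difference equals the difference in work functions: 4.92 - 2.89 = 2.03 eV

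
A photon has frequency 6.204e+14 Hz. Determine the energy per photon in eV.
2.5658 eV

Using E = hf:

E = hf = (6.626×10⁻³⁴ J·s)(6.204e+14 Hz)
E = 2.5658 eV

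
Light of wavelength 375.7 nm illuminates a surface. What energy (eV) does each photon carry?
3.3001 eV

Using E = hf = hc/λ:

E = hc/λ = (6.626×10⁻³⁴ J·s)(3×10⁸ m/s) / (375.7×10⁻⁹ m)
E = 3.3001 eV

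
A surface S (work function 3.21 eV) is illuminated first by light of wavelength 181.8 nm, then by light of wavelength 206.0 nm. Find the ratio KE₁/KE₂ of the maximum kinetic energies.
1.2852

Using Einstein's equation: KE_max = hc/λ - φ

For λ₁ = 181.8 nm:
E₁ = hc/λ₁ = 6.8198 eV
KE₁ = E₁ - φ = 6.8198 - 3.21 = 3.6098 eV

For λ₂ = 206.0 nm:
E₂ = hc/λ₂ = 6.0187 eV
KE₂ = E₂ - φ = 6.0187 - 3.21 = 2.8087 eV

Ratio: KE₁/KE₂ = 3.6098/2.8087 = 1.2852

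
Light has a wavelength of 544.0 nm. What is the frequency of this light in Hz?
5.5109e+14 Hz

Using the wave equation: c = fλ

Solving for frequency:
f = c/λ = (3×10⁸ m/s) / (544.0×10⁻⁹ m)
f = 5.5109e+14 Hz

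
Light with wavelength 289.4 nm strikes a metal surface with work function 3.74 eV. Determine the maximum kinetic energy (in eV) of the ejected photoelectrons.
0.5442 eV

Using Einstein's photoelectric equation: KE_max = hf - φ = hc/λ - φ

First, calculate the photon energy:
E_photon = hc/λ = (6.626×10⁻³⁴ J·s)(3×10⁸ m/s) / (289.4×10⁻⁹ m)
E_photon = 4.2842 eV

Then, the maximum kinetic energy:
KE_max = E_photon - φ = 4.2842 eV - 3.74 eV = 0.5442 eV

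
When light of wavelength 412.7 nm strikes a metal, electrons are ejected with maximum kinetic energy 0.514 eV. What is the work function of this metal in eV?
2.49 eV

From Einstein's photoelectric equation: KE_max = hf - φ = hc/λ - φ

Rearranging for φ:
φ = hc/λ - KE_max

Calculate photon energy:
E_photon = hc/λ = 3.0042 eV

Therefore:
φ = 3.0042 - 0.514 = 2.49 eV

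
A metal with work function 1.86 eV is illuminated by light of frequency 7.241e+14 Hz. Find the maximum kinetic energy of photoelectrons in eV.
1.1346 eV

Using Einstein's photoelectric equation: KE_max = hf - φ

First, calculate the photon energy:
E_photon = hf = (6.626×10⁻³⁴ J·s)(7.241e+14 Hz)
E_photon = 2.9946 eV

Then, the maximum kinetic energy:
KE_max = E_photon - φ = 2.9946 eV - 1.86 eV = 1.1346 eV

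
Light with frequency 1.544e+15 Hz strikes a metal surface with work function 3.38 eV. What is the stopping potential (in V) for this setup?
3.0055 V

The stopping potential V_s satisfies: eV_s = KE_max

First, find KE_max using Einstein's equation:
E_photon = hf = (6.626×10⁻³⁴ J·s)(1.544e+15 Hz) = 6.3855 eV
KE_max = E_photon - φ = 6.3855 - 3.38 = 3.0055 eV

Since eV_s = KE_max:
V_s = KE_max/e = 3.0055 V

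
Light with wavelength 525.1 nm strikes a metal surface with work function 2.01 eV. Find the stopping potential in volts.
0.3512 V

The stopping potential V_s satisfies: eV_s = KE_max

First, find KE_max using Einstein's equation:
E_photon = hc/λ = 2.3612 eV
KE_max = E_photon - φ = 2.3612 - 2.01 = 0.3512 eV

Since eV_s = KE_max:
V_s = KE_max/e = 0.3512 V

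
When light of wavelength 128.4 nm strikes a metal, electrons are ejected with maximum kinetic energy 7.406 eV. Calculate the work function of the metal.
2.25 eV

From Einstein's photoelectric equation: KE_max = hf - φ = hc/λ - φ

Rearranging for φ:
φ = hc/λ - KE_max

Calculate photon energy:
E_photon = hc/λ = 9.6561 eV

Therefore:
φ = 9.6561 - 7.406 = 2.25 eV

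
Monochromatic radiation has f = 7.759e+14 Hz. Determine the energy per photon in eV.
3.2089 eV

Using E = hf:

E = hf = (6.626×10⁻³⁴ J·s)(7.759e+14 Hz)
E = 3.2089 eV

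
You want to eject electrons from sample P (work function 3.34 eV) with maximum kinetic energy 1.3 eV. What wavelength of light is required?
267.21 nm

From Einstein's equation: KE_max = hc/λ - φ

Rearranging for λ:
hc/λ = KE_max + φ
λ = hc/(KE_max + φ)

Required photon energy:
E_photon = KE_max + φ = 1.3 + 3.34 = 4.64 eV

Required wavelength:
λ = hc/E_photon = (6.626×10⁻³⁴)(3×10⁸) / (4.64 × 1.602×10⁻¹⁹)
λ = 267.21 nm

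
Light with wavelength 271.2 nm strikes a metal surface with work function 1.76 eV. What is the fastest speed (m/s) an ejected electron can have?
9.9451e+05 m/s

First, find the maximum kinetic energy:
E_photon = hc/λ = 4.5717 eV
KE_max = E_photon - φ = 4.5717 - 1.76 = 2.8117 eV

Convert to Joules: KE_max = 2.8117 × 1.602×10⁻¹⁹ J = 4.5048e-19 J

Then use KE = ½mv² to find velocity:
v = √(2·KE/m) = √(2 × 4.5048e-19 J / 9.109e-31 kg)
v = 9.9451e+05 m/s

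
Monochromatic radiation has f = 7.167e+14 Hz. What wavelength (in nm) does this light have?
418.30 nm

Using the wave equation: c = fλ

Solving for wavelength:
λ = c/f = (3×10⁸ m/s) / (7.167e+14 Hz)
λ = 418.30 nm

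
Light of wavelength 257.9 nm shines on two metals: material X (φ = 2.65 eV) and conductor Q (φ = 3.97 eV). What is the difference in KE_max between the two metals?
1.3200 eV

Using KE_max = hc/λ - φ for each metal:

Photon energy: E = hc/λ = 4.8075 eV

For material X (φ₁ = 2.65 eV):
KE₁ = E - φ₁ = 4.8075 - 2.65 = 2.1575 eV

For conductor Q (φ₂ = 3.97 eV):
KE₂ = E - φ₂ = 4.8075 - 3.97 = 0.8375 eV

Difference:
ΔKE = KE₁ - KE₂ = 2.1575 - 0.8375 = 1.3200 eV

Note: The difference equals the difference in work functions: 3.97 - 2.65 = 1.32 eV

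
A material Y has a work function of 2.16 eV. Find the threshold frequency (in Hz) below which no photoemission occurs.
5.2229e+14 Hz

The threshold frequency is when the photon energy equals the work function:
hf₀ = φ

Solving for f₀:
f₀ = φ/h = (2.16 eV × 1.602×10⁻¹⁹ J/eV) / (6.626×10⁻³⁴ J·s)
f₀ = 5.2229e+14 Hz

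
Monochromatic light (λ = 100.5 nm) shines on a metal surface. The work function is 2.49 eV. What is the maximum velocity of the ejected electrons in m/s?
1.8611e+06 m/s

First, find the maximum kinetic energy:
E_photon = hc/λ = 12.3367 eV
KE_max = E_photon - φ = 12.3367 - 2.49 = 9.8467 eV

Convert to Joules: KE_max = 9.8467 × 1.602×10⁻¹⁹ J = 1.5776e-18 J

Then use KE = ½mv² to find velocity:
v = √(2·KE/m) = √(2 × 1.5776e-18 J / 9.109e-31 kg)
v = 1.8611e+06 m/s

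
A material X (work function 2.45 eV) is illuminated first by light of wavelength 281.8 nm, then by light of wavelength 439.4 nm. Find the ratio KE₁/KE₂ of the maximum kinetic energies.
5.2458

Using Einstein's equation: KE_max = hc/λ - φ

For λ₁ = 281.8 nm:
E₁ = hc/λ₁ = 4.3997 eV
KE₁ = E₁ - φ = 4.3997 - 2.45 = 1.9497 eV

For λ₂ = 439.4 nm:
E₂ = hc/λ₂ = 2.8217 eV
KE₂ = E₂ - φ = 2.8217 - 2.45 = 0.3717 eV

Ratio: KE₁/KE₂ = 1.9497/0.3717 = 5.2458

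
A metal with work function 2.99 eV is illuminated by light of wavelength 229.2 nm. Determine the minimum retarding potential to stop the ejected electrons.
2.4194 V

The stopping potential V_s satisfies: eV_s = KE_max

First, find KE_max using Einstein's equation:
E_photon = hc/λ = 5.4094 eV
KE_max = E_photon - φ = 5.4094 - 2.99 = 2.4194 eV

Since eV_s = KE_max:
V_s = KE_max/e = 2.4194 V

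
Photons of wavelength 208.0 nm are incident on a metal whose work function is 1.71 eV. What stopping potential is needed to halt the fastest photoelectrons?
4.2508 V

The stopping potential V_s satisfies: eV_s = KE_max

First, find KE_max using Einstein's equation:
E_photon = hc/λ = 5.9608 eV
KE_max = E_photon - φ = 5.9608 - 1.71 = 4.2508 eV

Since eV_s = KE_max:
V_s = KE_max/e = 4.2508 V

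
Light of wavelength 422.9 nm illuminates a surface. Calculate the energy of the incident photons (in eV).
2.9318 eV

Using E = hf = hc/λ:

E = hc/λ = (6.626×10⁻³⁴ J·s)(3×10⁸ m/s) / (422.9×10⁻⁹ m)
E = 2.9318 eV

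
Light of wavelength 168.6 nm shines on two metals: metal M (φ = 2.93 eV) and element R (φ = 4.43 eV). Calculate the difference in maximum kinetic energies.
1.5000 eV

Using KE_max = hc/λ - φ for each metal:

Photon energy: E = hc/λ = 7.3537 eV

For metal M (φ₁ = 2.93 eV):
KE₁ = E - φ₁ = 7.3537 - 2.93 = 4.4237 eV

For element R (φ₂ = 4.43 eV):
KE₂ = E - φ₂ = 7.3537 - 4.43 = 2.9237 eV

Difference:
ΔKE = KE₁ - KE₂ = 4.4237 - 2.9237 = 1.5000 eV

Note: The difference equals the difference in work functions: 4.43 - 2.93 = 1.50 eV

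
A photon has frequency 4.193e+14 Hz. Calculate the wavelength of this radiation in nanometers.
714.98 nm

Using the wave equation: c = fλ

Solving for wavelength:
λ = c/f = (3×10⁸ m/s) / (4.193e+14 Hz)
λ = 714.98 nm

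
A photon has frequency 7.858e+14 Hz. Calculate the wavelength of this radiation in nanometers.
381.51 nm

Using the wave equation: c = fλ

Solving for wavelength:
λ = c/f = (3×10⁸ m/s) / (7.858e+14 Hz)
λ = 381.51 nm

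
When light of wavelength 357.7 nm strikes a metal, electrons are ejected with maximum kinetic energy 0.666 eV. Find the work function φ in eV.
2.80 eV

From Einstein's photoelectric equation: KE_max = hf - φ = hc/λ - φ

Rearranging for φ:
φ = hc/λ - KE_max

Calculate photon energy:
E_photon = hc/λ = 3.4662 eV

Therefore:
φ = 3.4662 - 0.666 = 2.80 eV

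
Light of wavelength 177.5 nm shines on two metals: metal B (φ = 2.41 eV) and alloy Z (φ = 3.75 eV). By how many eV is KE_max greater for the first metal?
1.3400 eV

Using KE_max = hc/λ - φ for each metal:

Photon energy: E = hc/λ = 6.9850 eV

For metal B (φ₁ = 2.41 eV):
KE₁ = E - φ₁ = 6.9850 - 2.41 = 4.5750 eV

For alloy Z (φ₂ = 3.75 eV):
KE₂ = E - φ₂ = 6.9850 - 3.75 = 3.2350 eV

Difference:
ΔKE = KE₁ - KE₂ = 4.5750 - 3.2350 = 1.3400 eV

Note: The difference equals the difference in work functions: 3.75 - 2.41 = 1.34 eV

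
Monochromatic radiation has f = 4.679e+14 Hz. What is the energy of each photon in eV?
1.9351 eV

Using E = hf:

E = hf = (6.626×10⁻³⁴ J·s)(4.679e+14 Hz)
E = 1.9351 eV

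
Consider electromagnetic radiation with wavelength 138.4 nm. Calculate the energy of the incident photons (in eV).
8.9584 eV

Using E = hf = hc/λ:

E = hc/λ = (6.626×10⁻³⁴ J·s)(3×10⁸ m/s) / (138.4×10⁻⁹ m)
E = 8.9584 eV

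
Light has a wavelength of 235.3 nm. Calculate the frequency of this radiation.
1.2741e+15 Hz

Using the wave equation: c = fλ

Solving for frequency:
f = c/λ = (3×10⁸ m/s) / (235.3×10⁻⁹ m)
f = 1.2741e+15 Hz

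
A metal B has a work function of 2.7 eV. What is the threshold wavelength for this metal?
459.20 nm

The threshold wavelength is when the photon energy equals the work function:
hc/λ₀ = φ

Solving for λ₀:
λ₀ = hc/φ = (6.626×10⁻³⁴ J·s)(3×10⁸ m/s) / (2.7 eV × 1.602×10⁻¹⁹ J/eV)
λ₀ = 459.20 nm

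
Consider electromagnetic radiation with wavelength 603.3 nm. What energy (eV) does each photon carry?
2.0551 eV

Using E = hf = hc/λ:

E = hc/λ = (6.626×10⁻³⁴ J·s)(3×10⁸ m/s) / (603.3×10⁻⁹ m)
E = 2.0551 eV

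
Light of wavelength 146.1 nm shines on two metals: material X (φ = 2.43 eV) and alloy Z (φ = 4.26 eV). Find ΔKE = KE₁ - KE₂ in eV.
1.8300 eV

Using KE_max = hc/λ - φ for each metal:

Photon energy: E = hc/λ = 8.4863 eV

For material X (φ₁ = 2.43 eV):
KE₁ = E - φ₁ = 8.4863 - 2.43 = 6.0563 eV

For alloy Z (φ₂ = 4.26 eV):
KE₂ = E - φ₂ = 8.4863 - 4.26 = 4.2263 eV

Difference:
ΔKE = KE₁ - KE₂ = 6.0563 - 4.2263 = 1.8300 eV

Note: The difference equals the difference in work functions: 4.26 - 2.43 = 1.83 eV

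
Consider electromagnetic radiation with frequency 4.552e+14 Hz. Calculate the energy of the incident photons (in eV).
1.8826 eV

Using E = hf:

E = hf = (6.626×10⁻³⁴ J·s)(4.552e+14 Hz)
E = 1.8826 eV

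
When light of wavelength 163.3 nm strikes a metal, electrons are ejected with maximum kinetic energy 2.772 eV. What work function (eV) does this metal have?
4.82 eV

From Einstein's photoelectric equation: KE_max = hf - φ = hc/λ - φ

Rearranging for φ:
φ = hc/λ - KE_max

Calculate photon energy:
E_photon = hc/λ = 7.5924 eV

Therefore:
φ = 7.5924 - 2.772 = 4.82 eV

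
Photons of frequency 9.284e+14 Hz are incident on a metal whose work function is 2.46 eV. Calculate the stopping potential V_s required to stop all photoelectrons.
1.3796 V

The stopping potential V_s satisfies: eV_s = KE_max

First, find KE_max using Einstein's equation:
E_photon = hf = (6.626×10⁻³⁴ J·s)(9.284e+14 Hz) = 3.8396 eV
KE_max = E_photon - φ = 3.8396 - 2.46 = 1.3796 eV

Since eV_s = KE_max:
V_s = KE_max/e = 1.3796 V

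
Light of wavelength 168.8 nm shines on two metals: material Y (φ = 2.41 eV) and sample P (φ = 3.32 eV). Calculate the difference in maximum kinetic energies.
0.9100 eV

Using KE_max = hc/λ - φ for each metal:

Photon energy: E = hc/λ = 7.3450 eV

For material Y (φ₁ = 2.41 eV):
KE₁ = E - φ₁ = 7.3450 - 2.41 = 4.9350 eV

For sample P (φ₂ = 3.32 eV):
KE₂ = E - φ₂ = 7.3450 - 3.32 = 4.0250 eV

Difference:
ΔKE = KE₁ - KE₂ = 4.9350 - 4.0250 = 0.9100 eV

Note: The difference equals the difference in work functions: 3.32 - 2.41 = 0.91 eV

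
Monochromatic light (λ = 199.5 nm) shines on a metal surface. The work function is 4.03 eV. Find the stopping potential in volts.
2.1847 V

The stopping potential V_s satisfies: eV_s = KE_max

First, find KE_max using Einstein's equation:
E_photon = hc/λ = 6.2147 eV
KE_max = E_photon - φ = 6.2147 - 4.03 = 2.1847 eV

Since eV_s = KE_max:
V_s = KE_max/e = 2.1847 V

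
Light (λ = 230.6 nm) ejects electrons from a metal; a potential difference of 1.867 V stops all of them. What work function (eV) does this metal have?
3.51 eV

The stopping potential gives the maximum kinetic energy: KE_max = eV_s = 1.867 eV

From Einstein's photoelectric equation: KE_max = hc/λ - φ
Rearranging: φ = hc/λ - KE_max

Calculate photon energy:
E_photon = hc/λ = (6.626×10⁻³⁴ J·s)(3×10⁸ m/s) / (230.6×10⁻⁹ m) = 5.3766 eV

Therefore:
φ = 5.3766 - 1.867 = 3.51 eV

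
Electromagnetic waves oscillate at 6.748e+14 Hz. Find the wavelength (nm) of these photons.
444.27 nm

Using the wave equation: c = fλ

Solving for wavelength:
λ = c/f = (3×10⁸ m/s) / (6.748e+14 Hz)
λ = 444.27 nm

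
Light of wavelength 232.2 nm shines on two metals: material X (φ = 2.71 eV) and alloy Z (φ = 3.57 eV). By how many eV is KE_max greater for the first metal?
0.8600 eV

Using KE_max = hc/λ - φ for each metal:

Photon energy: E = hc/λ = 5.3395 eV

For material X (φ₁ = 2.71 eV):
KE₁ = E - φ₁ = 5.3395 - 2.71 = 2.6295 eV

For alloy Z (φ₂ = 3.57 eV):
KE₂ = E - φ₂ = 5.3395 - 3.57 = 1.7695 eV

Difference:
ΔKE = KE₁ - KE₂ = 2.6295 - 1.7695 = 0.8600 eV

Note: The difference equals the difference in work functions: 3.57 - 2.71 = 0.86 eV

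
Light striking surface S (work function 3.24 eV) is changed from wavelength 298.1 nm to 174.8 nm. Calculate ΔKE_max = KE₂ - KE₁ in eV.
2.9338 eV

Using Einstein's equation: KE_max = hc/λ - φ

For λ₁ = 298.1 nm:
KE₁ = hc/λ₁ - φ = 4.1591 - 3.24 = 0.9191 eV

For λ₂ = 174.8 nm:
KE₂ = hc/λ₂ - φ = 7.0929 - 3.24 = 3.8529 eV

Change in KE:
ΔKE = KE₂ - KE₁ = 3.8529 - 0.9191 = 2.9338 eV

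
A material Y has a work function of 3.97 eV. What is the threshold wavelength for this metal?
312.30 nm

The threshold wavelength is when the photon energy equals the work function:
hc/λ₀ = φ

Solving for λ₀:
λ₀ = hc/φ = (6.626×10⁻³⁴ J·s)(3×10⁸ m/s) / (3.97 eV × 1.602×10⁻¹⁹ J/eV)
λ₀ = 312.30 nm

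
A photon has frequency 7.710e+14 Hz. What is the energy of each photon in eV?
3.1886 eV

Using E = hf:

E = hf = (6.626×10⁻³⁴ J·s)(7.710e+14 Hz)
E = 3.1886 eV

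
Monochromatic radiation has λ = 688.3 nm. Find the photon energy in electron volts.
1.8013 eV

Using E = hf = hc/λ:

E = hc/λ = (6.626×10⁻³⁴ J·s)(3×10⁸ m/s) / (688.3×10⁻⁹ m)
E = 1.8013 eV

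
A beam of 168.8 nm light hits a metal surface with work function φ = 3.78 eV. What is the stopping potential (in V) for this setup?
3.5650 V

The stopping potential V_s satisfies: eV_s = KE_max

First, find KE_max using Einstein's equation:
E_photon = hc/λ = 7.3450 eV
KE_max = E_photon - φ = 7.3450 - 3.78 = 3.5650 eV

Since eV_s = KE_max:
V_s = KE_max/e = 3.5650 V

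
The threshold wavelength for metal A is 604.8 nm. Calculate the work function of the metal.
2.05 eV

At the threshold wavelength, photon energy equals work function:
φ = hc/λ₀

Calculating:
φ = (6.626×10⁻³⁴ J·s)(3×10⁸ m/s) / (604.8×10⁻⁹ m)
φ = 2.05 eV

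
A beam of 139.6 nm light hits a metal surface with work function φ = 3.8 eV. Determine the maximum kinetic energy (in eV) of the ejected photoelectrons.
5.0814 eV

Using Einstein's photoelectric equation: KE_max = hf - φ = hc/λ - φ

First, calculate the photon energy:
E_photon = hc/λ = (6.626×10⁻³⁴ J·s)(3×10⁸ m/s) / (139.6×10⁻⁹ m)
E_photon = 8.8814 eV

Then, the maximum kinetic energy:
KE_max = E_photon - φ = 8.8814 eV - 3.8 eV = 5.0814 eV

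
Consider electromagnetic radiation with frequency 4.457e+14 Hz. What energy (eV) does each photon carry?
1.8433 eV

Using E = hf:

E = hf = (6.626×10⁻³⁴ J·s)(4.457e+14 Hz)
E = 1.8433 eV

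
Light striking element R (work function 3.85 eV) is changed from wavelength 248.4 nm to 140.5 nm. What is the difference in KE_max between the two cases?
3.8332 eV

Using Einstein's equation: KE_max = hc/λ - φ

For λ₁ = 248.4 nm:
KE₁ = hc/λ₁ - φ = 4.9913 - 3.85 = 1.1413 eV

For λ₂ = 140.5 nm:
KE₂ = hc/λ₂ - φ = 8.8245 - 3.85 = 4.9745 eV

Change in KE:
ΔKE = KE₂ - KE₁ = 4.9745 - 1.1413 = 3.8332 eV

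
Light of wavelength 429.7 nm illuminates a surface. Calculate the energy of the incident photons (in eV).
2.8854 eV

Using E = hf = hc/λ:

E = hc/λ = (6.626×10⁻³⁴ J·s)(3×10⁸ m/s) / (429.7×10⁻⁹ m)
E = 2.8854 eV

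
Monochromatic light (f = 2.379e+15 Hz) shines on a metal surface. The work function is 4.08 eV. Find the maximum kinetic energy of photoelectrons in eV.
5.7588 eV

Using Einstein's photoelectric equation: KE_max = hf - φ

First, calculate the photon energy:
E_photon = hf = (6.626×10⁻³⁴ J·s)(2.379e+15 Hz)
E_photon = 9.8388 eV

Then, the maximum kinetic energy:
KE_max = E_photon - φ = 9.8388 eV - 4.08 eV = 5.7588 eV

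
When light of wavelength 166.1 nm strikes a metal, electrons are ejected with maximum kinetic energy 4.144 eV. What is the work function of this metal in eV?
3.32 eV

From Einstein's photoelectric equation: KE_max = hf - φ = hc/λ - φ

Rearranging for φ:
φ = hc/λ - KE_max

Calculate photon energy:
E_photon = hc/λ = 7.4644 eV

Therefore:
φ = 7.4644 - 4.144 = 3.32 eV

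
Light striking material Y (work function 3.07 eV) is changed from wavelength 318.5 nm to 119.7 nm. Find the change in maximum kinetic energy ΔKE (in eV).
6.4652 eV

Using Einstein's equation: KE_max = hc/λ - φ

For λ₁ = 318.5 nm:
KE₁ = hc/λ₁ - φ = 3.8928 - 3.07 = 0.8228 eV

For λ₂ = 119.7 nm:
KE₂ = hc/λ₂ - φ = 10.3579 - 3.07 = 7.2879 eV

Change in KE:
ΔKE = KE₂ - KE₁ = 7.2879 - 0.8228 = 6.4652 eV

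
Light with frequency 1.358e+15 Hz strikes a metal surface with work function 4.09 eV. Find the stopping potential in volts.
1.5262 V

The stopping potential V_s satisfies: eV_s = KE_max

First, find KE_max using Einstein's equation:
E_photon = hf = (6.626×10⁻³⁴ J·s)(1.358e+15 Hz) = 5.6162 eV
KE_max = E_photon - φ = 5.6162 - 4.09 = 1.5262 eV

Since eV_s = KE_max:
V_s = KE_max/e = 1.5262 V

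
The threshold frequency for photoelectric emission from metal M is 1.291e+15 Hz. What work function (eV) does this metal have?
5.34 eV

At the threshold frequency, photon energy equals work function:
φ = hf₀

Calculating:
φ = (6.626×10⁻³⁴ J·s)(1.291e+15 Hz)
φ = 5.34 eV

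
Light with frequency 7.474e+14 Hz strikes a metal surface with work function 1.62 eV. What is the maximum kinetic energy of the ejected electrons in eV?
1.4710 eV

Using Einstein's photoelectric equation: KE_max = hf - φ

First, calculate the photon energy:
E_photon = hf = (6.626×10⁻³⁴ J·s)(7.474e+14 Hz)
E_photon = 3.0910 eV

Then, the maximum kinetic energy:
KE_max = E_photon - φ = 3.0910 eV - 1.62 eV = 1.4710 eV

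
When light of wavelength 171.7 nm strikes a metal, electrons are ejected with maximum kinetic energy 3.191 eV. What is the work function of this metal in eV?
4.03 eV

From Einstein's photoelectric equation: KE_max = hf - φ = hc/λ - φ

Rearranging for φ:
φ = hc/λ - KE_max

Calculate photon energy:
E_photon = hc/λ = 7.2210 eV

Therefore:
φ = 7.2210 - 3.191 = 4.03 eV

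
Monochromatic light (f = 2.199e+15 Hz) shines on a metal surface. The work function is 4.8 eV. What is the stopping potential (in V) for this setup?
4.2943 V

The stopping potential V_s satisfies: eV_s = KE_max

First, find KE_max using Einstein's equation:
E_photon = hf = (6.626×10⁻³⁴ J·s)(2.199e+15 Hz) = 9.0943 eV
KE_max = E_photon - φ = 9.0943 - 4.8 = 4.2943 eV

Since eV_s = KE_max:
V_s = KE_max/e = 4.2943 V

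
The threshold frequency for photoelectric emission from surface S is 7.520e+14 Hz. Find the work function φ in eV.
3.11 eV

At the threshold frequency, photon energy equals work function:
φ = hf₀

Calculating:
φ = (6.626×10⁻³⁴ J·s)(7.520e+14 Hz)
φ = 3.11 eV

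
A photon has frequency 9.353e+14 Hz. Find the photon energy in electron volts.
3.8681 eV

Using E = hf:

E = hf = (6.626×10⁻³⁴ J·s)(9.353e+14 Hz)
E = 3.8681 eV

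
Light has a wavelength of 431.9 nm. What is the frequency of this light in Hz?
6.9412e+14 Hz

Using the wave equation: c = fλ

Solving for frequency:
f = c/λ = (3×10⁸ m/s) / (431.9×10⁻⁹ m)
f = 6.9412e+14 Hz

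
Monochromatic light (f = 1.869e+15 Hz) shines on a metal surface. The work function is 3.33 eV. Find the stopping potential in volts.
4.3996 V

The stopping potential V_s satisfies: eV_s = KE_max

First, find KE_max using Einstein's equation:
E_photon = hf = (6.626×10⁻³⁴ J·s)(1.869e+15 Hz) = 7.7296 eV
KE_max = E_photon - φ = 7.7296 - 3.33 = 4.3996 eV

Since eV_s = KE_max:
V_s = KE_max/e = 4.3996 V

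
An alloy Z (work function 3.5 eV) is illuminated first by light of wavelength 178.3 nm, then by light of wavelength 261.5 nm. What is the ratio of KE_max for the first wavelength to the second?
2.7824

Using Einstein's equation: KE_max = hc/λ - φ

For λ₁ = 178.3 nm:
E₁ = hc/λ₁ = 6.9537 eV
KE₁ = E₁ - φ = 6.9537 - 3.5 = 3.4537 eV

For λ₂ = 261.5 nm:
E₂ = hc/λ₂ = 4.7413 eV
KE₂ = E₂ - φ = 4.7413 - 3.5 = 1.2413 eV

Ratio: KE₁/KE₂ = 3.4537/1.2413 = 2.7824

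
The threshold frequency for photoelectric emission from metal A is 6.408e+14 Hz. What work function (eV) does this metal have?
2.65 eV

At the threshold frequency, photon energy equals work function:
φ = hf₀

Calculating:
φ = (6.626×10⁻³⁴ J·s)(6.408e+14 Hz)
φ = 2.65 eV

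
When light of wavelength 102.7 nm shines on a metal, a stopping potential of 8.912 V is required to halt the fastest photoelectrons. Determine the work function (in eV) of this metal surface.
3.16 eV

The stopping potential gives the maximum kinetic energy: KE_max = eV_s = 8.912 eV

From Einstein's photoelectric equation: KE_max = hc/λ - φ
Rearranging: φ = hc/λ - KE_max

Calculate photon energy:
E_photon = hc/λ = (6.626×10⁻³⁴ J·s)(3×10⁸ m/s) / (102.7×10⁻⁹ m) = 12.0725 eV

Therefore:
φ = 12.0725 - 8.912 = 3.16 eV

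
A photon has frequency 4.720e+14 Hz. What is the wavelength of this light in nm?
635.15 nm

Using the wave equation: c = fλ

Solving for wavelength:
λ = c/f = (3×10⁸ m/s) / (4.720e+14 Hz)
λ = 635.15 nm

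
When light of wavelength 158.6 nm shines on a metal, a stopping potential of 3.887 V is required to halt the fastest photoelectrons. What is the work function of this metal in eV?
3.93 eV

The stopping potential gives the maximum kinetic energy: KE_max = eV_s = 3.887 eV

From Einstein's photoelectric equation: KE_max = hc/λ - φ
Rearranging: φ = hc/λ - KE_max

Calculate photon energy:
E_photon = hc/λ = (6.626×10⁻³⁴ J·s)(3×10⁸ m/s) / (158.6×10⁻⁹ m) = 7.8174 eV

Therefore:
φ = 7.8174 - 3.887 = 3.93 eV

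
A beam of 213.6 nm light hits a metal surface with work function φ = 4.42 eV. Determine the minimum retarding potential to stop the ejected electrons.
1.3845 V

The stopping potential V_s satisfies: eV_s = KE_max

First, find KE_max using Einstein's equation:
E_photon = hc/λ = 5.8045 eV
KE_max = E_photon - φ = 5.8045 - 4.42 = 1.3845 eV

Since eV_s = KE_max:
V_s = KE_max/e = 1.3845 V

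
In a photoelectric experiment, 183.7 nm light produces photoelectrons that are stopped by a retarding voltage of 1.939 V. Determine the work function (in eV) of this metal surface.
4.81 eV

The stopping potential gives the maximum kinetic energy: KE_max = eV_s = 1.939 eV

From Einstein's photoelectric equation: KE_max = hc/λ - φ
Rearranging: φ = hc/λ - KE_max

Calculate photon energy:
E_photon = hc/λ = (6.626×10⁻³⁴ J·s)(3×10⁸ m/s) / (183.7×10⁻⁹ m) = 6.7493 eV

Therefore:
φ = 6.7493 - 1.939 = 4.81 eV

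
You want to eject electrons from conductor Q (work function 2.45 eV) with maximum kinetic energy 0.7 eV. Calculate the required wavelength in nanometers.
393.60 nm

From Einstein's equation: KE_max = hc/λ - φ

Rearranging for λ:
hc/λ = KE_max + φ
λ = hc/(KE_max + φ)

Required photon energy:
E_photon = KE_max + φ = 0.7 + 2.45 = 3.15 eV

Required wavelength:
λ = hc/E_photon = (6.626×10⁻³⁴)(3×10⁸) / (3.15 × 1.602×10⁻¹⁹)
λ = 393.60 nm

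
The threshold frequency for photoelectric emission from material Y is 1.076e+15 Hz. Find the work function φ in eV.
4.45 eV

At the threshold frequency, photon energy equals work function:
φ = hf₀

Calculating:
φ = (6.626×10⁻³⁴ J·s)(1.076e+15 Hz)
φ = 4.45 eV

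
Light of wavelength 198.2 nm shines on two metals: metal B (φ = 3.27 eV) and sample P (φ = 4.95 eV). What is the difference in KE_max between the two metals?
1.6800 eV

Using KE_max = hc/λ - φ for each metal:

Photon energy: E = hc/λ = 6.2555 eV

For metal B (φ₁ = 3.27 eV):
KE₁ = E - φ₁ = 6.2555 - 3.27 = 2.9855 eV

For sample P (φ₂ = 4.95 eV):
KE₂ = E - φ₂ = 6.2555 - 4.95 = 1.3055 eV

Difference:
ΔKE = KE₁ - KE₂ = 2.9855 - 1.3055 = 1.6800 eV

Note: The difference equals the difference in work functions: 4.95 - 3.27 = 1.68 eV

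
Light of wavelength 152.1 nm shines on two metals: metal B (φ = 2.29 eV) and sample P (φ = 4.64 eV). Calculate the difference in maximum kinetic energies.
2.3500 eV

Using KE_max = hc/λ - φ for each metal:

Photon energy: E = hc/λ = 8.1515 eV

For metal B (φ₁ = 2.29 eV):
KE₁ = E - φ₁ = 8.1515 - 2.29 = 5.8615 eV

For sample P (φ₂ = 4.64 eV):
KE₂ = E - φ₂ = 8.1515 - 4.64 = 3.5115 eV

Difference:
ΔKE = KE₁ - KE₂ = 5.8615 - 3.5115 = 2.3500 eV

Note: The difference equals the difference in work functions: 4.64 - 2.29 = 2.35 eV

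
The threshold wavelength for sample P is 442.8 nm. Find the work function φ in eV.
2.80 eV

At the threshold wavelength, photon energy equals work function:
φ = hc/λ₀

Calculating:
φ = (6.626×10⁻³⁴ J·s)(3×10⁸ m/s) / (442.8×10⁻⁹ m)
φ = 2.80 eV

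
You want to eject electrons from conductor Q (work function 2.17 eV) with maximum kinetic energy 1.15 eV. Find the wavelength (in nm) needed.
373.45 nm

From Einstein's equation: KE_max = hc/λ - φ

Rearranging for λ:
hc/λ = KE_max + φ
λ = hc/(KE_max + φ)

Required photon energy:
E_photon = KE_max + φ = 1.15 + 2.17 = 3.32 eV

Required wavelength:
λ = hc/E_photon = (6.626×10⁻³⁴)(3×10⁸) / (3.32 × 1.602×10⁻¹⁹)
λ = 373.45 nm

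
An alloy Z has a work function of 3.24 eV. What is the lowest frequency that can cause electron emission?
7.8343e+14 Hz

The threshold frequency is when the photon energy equals the work function:
hf₀ = φ

Solving for f₀:
f₀ = φ/h = (3.24 eV × 1.602×10⁻¹⁹ J/eV) / (6.626×10⁻³⁴ J·s)
f₀ = 7.8343e+14 Hz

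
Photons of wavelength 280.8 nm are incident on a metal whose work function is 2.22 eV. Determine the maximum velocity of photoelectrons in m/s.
8.7878e+05 m/s

First, find the maximum kinetic energy:
E_photon = hc/λ = 4.4154 eV
KE_max = E_photon - φ = 4.4154 - 2.22 = 2.1954 eV

Convert to Joules: KE_max = 2.1954 × 1.602×10⁻¹⁹ J = 3.5174e-19 J

Then use KE = ½mv² to find velocity:
v = √(2·KE/m) = √(2 × 3.5174e-19 J / 9.109e-31 kg)
v = 8.7878e+05 m/s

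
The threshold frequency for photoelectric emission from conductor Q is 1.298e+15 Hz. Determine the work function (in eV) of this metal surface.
5.37 eV

At the threshold frequency, photon energy equals work function:
φ = hf₀

Calculating:
φ = (6.626×10⁻³⁴ J·s)(1.298e+15 Hz)
φ = 5.37 eV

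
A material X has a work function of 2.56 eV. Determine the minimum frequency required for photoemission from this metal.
6.1901e+14 Hz

The threshold frequency is when the photon energy equals the work function:
hf₀ = φ

Solving for f₀:
f₀ = φ/h = (2.56 eV × 1.602×10⁻¹⁹ J/eV) / (6.626×10⁻³⁴ J·s)
f₀ = 6.1901e+14 Hz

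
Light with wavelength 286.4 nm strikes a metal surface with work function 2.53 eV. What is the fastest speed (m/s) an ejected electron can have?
7.9551e+05 m/s

First, find the maximum kinetic energy:
E_photon = hc/λ = 4.3291 eV
KE_max = E_photon - φ = 4.3291 - 2.53 = 1.7991 eV

Convert to Joules: KE_max = 1.7991 × 1.602×10⁻¹⁹ J = 2.8824e-19 J

Then use KE = ½mv² to find velocity:
v = √(2·KE/m) = √(2 × 2.8824e-19 J / 9.109e-31 kg)
v = 7.9551e+05 m/s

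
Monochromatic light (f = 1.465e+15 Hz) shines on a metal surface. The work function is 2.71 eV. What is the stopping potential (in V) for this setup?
3.3488 V

The stopping potential V_s satisfies: eV_s = KE_max

First, find KE_max using Einstein's equation:
E_photon = hf = (6.626×10⁻³⁴ J·s)(1.465e+15 Hz) = 6.0588 eV
KE_max = E_photon - φ = 6.0588 - 2.71 = 3.3488 eV

Since eV_s = KE_max:
V_s = KE_max/e = 3.3488 V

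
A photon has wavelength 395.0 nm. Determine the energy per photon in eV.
3.1388 eV

Using E = hf = hc/λ:

E = hc/λ = (6.626×10⁻³⁴ J·s)(3×10⁸ m/s) / (395.0×10⁻⁹ m)
E = 3.1388 eV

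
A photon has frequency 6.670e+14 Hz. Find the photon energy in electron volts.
2.7585 eV

Using E = hf:

E = hf = (6.626×10⁻³⁴ J·s)(6.670e+14 Hz)
E = 2.7585 eV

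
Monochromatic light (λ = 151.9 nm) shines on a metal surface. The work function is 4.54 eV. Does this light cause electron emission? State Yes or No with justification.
Yes

For photoemission, the photon energy must exceed the work function.

Photon energy: E = hc/λ = 8.1622 eV
Work function: φ = 4.54 eV

Since E_photon (8.1622 eV) > φ (4.54 eV), photoemission WILL occur.
The threshold wavelength is λ₀ = hc/φ = 273.1 nm.
Since 151.9 nm < 273.1 nm, the light has sufficient energy.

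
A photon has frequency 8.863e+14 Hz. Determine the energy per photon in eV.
3.6654 eV

Using E = hf:

E = hf = (6.626×10⁻³⁴ J·s)(8.863e+14 Hz)
E = 3.6654 eV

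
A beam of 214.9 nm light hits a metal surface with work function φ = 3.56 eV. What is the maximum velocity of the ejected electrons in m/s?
8.8158e+05 m/s

First, find the maximum kinetic energy:
E_photon = hc/λ = 5.7694 eV
KE_max = E_photon - φ = 5.7694 - 3.56 = 2.2094 eV

Convert to Joules: KE_max = 2.2094 × 1.602×10⁻¹⁹ J = 3.5398e-19 J

Then use KE = ½mv² to find velocity:
v = √(2·KE/m) = √(2 × 3.5398e-19 J / 9.109e-31 kg)
v = 8.8158e+05 m/s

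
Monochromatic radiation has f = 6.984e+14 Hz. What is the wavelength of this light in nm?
429.26 nm

Using the wave equation: c = fλ

Solving for wavelength:
λ = c/f = (3×10⁸ m/s) / (6.984e+14 Hz)
λ = 429.26 nm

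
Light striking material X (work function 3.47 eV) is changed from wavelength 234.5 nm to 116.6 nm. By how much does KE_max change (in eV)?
5.3461 eV

Using Einstein's equation: KE_max = hc/λ - φ

For λ₁ = 234.5 nm:
KE₁ = hc/λ₁ - φ = 5.2872 - 3.47 = 1.8172 eV

For λ₂ = 116.6 nm:
KE₂ = hc/λ₂ - φ = 10.6333 - 3.47 = 7.1633 eV

Change in KE:
ΔKE = KE₂ - KE₁ = 7.1633 - 1.8172 = 5.3461 eV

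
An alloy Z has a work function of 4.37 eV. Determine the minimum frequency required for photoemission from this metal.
1.0567e+15 Hz

The threshold frequency is when the photon energy equals the work function:
hf₀ = φ

Solving for f₀:
f₀ = φ/h = (4.37 eV × 1.602×10⁻¹⁹ J/eV) / (6.626×10⁻³⁴ J·s)
f₀ = 1.0567e+15 Hz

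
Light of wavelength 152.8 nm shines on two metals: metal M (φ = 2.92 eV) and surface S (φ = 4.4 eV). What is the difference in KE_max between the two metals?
1.4800 eV

Using KE_max = hc/λ - φ for each metal:

Photon energy: E = hc/λ = 8.1141 eV

For metal M (φ₁ = 2.92 eV):
KE₁ = E - φ₁ = 8.1141 - 2.92 = 5.1941 eV

For surface S (φ₂ = 4.4 eV):
KE₂ = E - φ₂ = 8.1141 - 4.4 = 3.7141 eV

Difference:
ΔKE = KE₁ - KE₂ = 5.1941 - 3.7141 = 1.4800 eV

Note: The difference equals the difference in work functions: 4.4 - 2.92 = 1.48 eV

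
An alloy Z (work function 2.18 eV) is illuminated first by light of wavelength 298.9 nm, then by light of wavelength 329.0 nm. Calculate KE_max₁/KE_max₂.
1.2389

Using Einstein's equation: KE_max = hc/λ - φ

For λ₁ = 298.9 nm:
E₁ = hc/λ₁ = 4.1480 eV
KE₁ = E₁ - φ = 4.1480 - 2.18 = 1.9680 eV

For λ₂ = 329.0 nm:
E₂ = hc/λ₂ = 3.7685 eV
KE₂ = E₂ - φ = 3.7685 - 2.18 = 1.5885 eV

Ratio: KE₁/KE₂ = 1.9680/1.5885 = 1.2389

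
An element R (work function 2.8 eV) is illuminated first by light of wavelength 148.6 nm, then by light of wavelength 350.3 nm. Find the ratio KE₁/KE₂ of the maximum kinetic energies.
7.4976

Using Einstein's equation: KE_max = hc/λ - φ

For λ₁ = 148.6 nm:
E₁ = hc/λ₁ = 8.3435 eV
KE₁ = E₁ - φ = 8.3435 - 2.8 = 5.5435 eV

For λ₂ = 350.3 nm:
E₂ = hc/λ₂ = 3.5394 eV
KE₂ = E₂ - φ = 3.5394 - 2.8 = 0.7394 eV

Ratio: KE₁/KE₂ = 5.5435/0.7394 = 7.4976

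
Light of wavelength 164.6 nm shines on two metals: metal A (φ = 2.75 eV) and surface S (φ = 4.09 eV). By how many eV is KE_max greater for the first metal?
1.3400 eV

Using KE_max = hc/λ - φ for each metal:

Photon energy: E = hc/λ = 7.5325 eV

For metal A (φ₁ = 2.75 eV):
KE₁ = E - φ₁ = 7.5325 - 2.75 = 4.7825 eV

For surface S (φ₂ = 4.09 eV):
KE₂ = E - φ₂ = 7.5325 - 4.09 = 3.4425 eV

Difference:
ΔKE = KE₁ - KE₂ = 4.7825 - 3.4425 = 1.3400 eV

Note: The difference equals the difference in work functions: 4.09 - 2.75 = 1.34 eV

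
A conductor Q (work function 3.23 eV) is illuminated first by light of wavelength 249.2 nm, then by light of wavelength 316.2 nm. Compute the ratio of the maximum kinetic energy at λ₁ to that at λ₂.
2.5255

Using Einstein's equation: KE_max = hc/λ - φ

For λ₁ = 249.2 nm:
E₁ = hc/λ₁ = 4.9753 eV
KE₁ = E₁ - φ = 4.9753 - 3.23 = 1.7453 eV

For λ₂ = 316.2 nm:
E₂ = hc/λ₂ = 3.9211 eV
KE₂ = E₂ - φ = 3.9211 - 3.23 = 0.6911 eV

Ratio: KE₁/KE₂ = 1.7453/0.6911 = 2.5255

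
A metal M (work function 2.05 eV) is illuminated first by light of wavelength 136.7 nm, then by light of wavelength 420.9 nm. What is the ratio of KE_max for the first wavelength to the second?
7.8373

Using Einstein's equation: KE_max = hc/λ - φ

For λ₁ = 136.7 nm:
E₁ = hc/λ₁ = 9.0698 eV
KE₁ = E₁ - φ = 9.0698 - 2.05 = 7.0198 eV

For λ₂ = 420.9 nm:
E₂ = hc/λ₂ = 2.9457 eV
KE₂ = E₂ - φ = 2.9457 - 2.05 = 0.8957 eV

Ratio: KE₁/KE₂ = 7.0198/0.8957 = 7.8373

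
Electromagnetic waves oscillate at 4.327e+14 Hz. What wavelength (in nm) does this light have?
692.84 nm

Using the wave equation: c = fλ

Solving for wavelength:
λ = c/f = (3×10⁸ m/s) / (4.327e+14 Hz)
λ = 692.84 nm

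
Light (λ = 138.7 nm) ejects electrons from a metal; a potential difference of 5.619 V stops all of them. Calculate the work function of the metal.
3.32 eV

The stopping potential gives the maximum kinetic energy: KE_max = eV_s = 5.619 eV

From Einstein's photoelectric equation: KE_max = hc/λ - φ
Rearranging: φ = hc/λ - KE_max

Calculate photon energy:
E_photon = hc/λ = (6.626×10⁻³⁴ J·s)(3×10⁸ m/s) / (138.7×10⁻⁹ m) = 8.9390 eV

Therefore:
φ = 8.9390 - 5.619 = 3.32 eV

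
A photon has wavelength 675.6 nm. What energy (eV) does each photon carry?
1.8352 eV

Using E = hf = hc/λ:

E = hc/λ = (6.626×10⁻³⁴ J·s)(3×10⁸ m/s) / (675.6×10⁻⁹ m)
E = 1.8352 eV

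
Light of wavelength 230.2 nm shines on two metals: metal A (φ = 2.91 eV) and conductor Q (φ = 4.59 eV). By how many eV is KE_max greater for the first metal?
1.6800 eV

Using KE_max = hc/λ - φ for each metal:

Photon energy: E = hc/λ = 5.3859 eV

For metal A (φ₁ = 2.91 eV):
KE₁ = E - φ₁ = 5.3859 - 2.91 = 2.4759 eV

For conductor Q (φ₂ = 4.59 eV):
KE₂ = E - φ₂ = 5.3859 - 4.59 = 0.7959 eV

Difference:
ΔKE = KE₁ - KE₂ = 2.4759 - 0.7959 = 1.6800 eV

Note: The difference equals the difference in work functions: 4.59 - 2.91 = 1.68 eV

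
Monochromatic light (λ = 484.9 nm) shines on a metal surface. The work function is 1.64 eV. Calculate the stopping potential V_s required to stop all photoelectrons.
0.9169 V

The stopping potential V_s satisfies: eV_s = KE_max

First, find KE_max using Einstein's equation:
E_photon = hc/λ = 2.5569 eV
KE_max = E_photon - φ = 2.5569 - 1.64 = 0.9169 eV

Since eV_s = KE_max:
V_s = KE_max/e = 0.9169 V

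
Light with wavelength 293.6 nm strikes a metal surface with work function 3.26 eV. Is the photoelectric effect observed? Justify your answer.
Yes

For photoemission, the photon energy must exceed the work function.

Photon energy: E = hc/λ = 4.2229 eV
Work function: φ = 3.26 eV

Since E_photon (4.2229 eV) > φ (3.26 eV), photoemission WILL occur.
The threshold wavelength is λ₀ = hc/φ = 380.3 nm.
Since 293.6 nm < 380.3 nm, the light has sufficient energy.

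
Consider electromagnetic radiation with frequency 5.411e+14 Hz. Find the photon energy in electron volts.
2.2378 eV

Using E = hf:

E = hf = (6.626×10⁻³⁴ J·s)(5.411e+14 Hz)
E = 2.2378 eV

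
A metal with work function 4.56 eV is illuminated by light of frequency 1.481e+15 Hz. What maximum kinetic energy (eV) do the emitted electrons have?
1.5649 eV

Using Einstein's photoelectric equation: KE_max = hf - φ

First, calculate the photon energy:
E_photon = hf = (6.626×10⁻³⁴ J·s)(1.481e+15 Hz)
E_photon = 6.1249 eV

Then, the maximum kinetic energy:
KE_max = E_photon - φ = 6.1249 eV - 4.56 eV = 1.5649 eV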